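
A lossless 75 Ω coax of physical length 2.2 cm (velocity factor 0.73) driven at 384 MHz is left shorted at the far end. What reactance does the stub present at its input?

X_in ≈ 18.5 Ω (inductive)

λ = v/f = 0.73·c / 384 MHz = 0.57 m
βl = 2π·l/λ = 2π × 0.0386 = 13.9°
tan(βl) = 0.247
For a shorted stub, Z_in = jZ_0·tan(βl)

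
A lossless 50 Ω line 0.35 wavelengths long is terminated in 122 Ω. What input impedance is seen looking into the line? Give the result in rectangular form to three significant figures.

βl = 2π × 0.35 = 126°
tan(βl) = tan(126°) = -1.38
Z_in = Z_0·(Z_L + jZ_0·tanβl)/(Z_0 + jZ_L·tanβl)
     = 50·(122 − j68.8)/(50 − j168)

Z_in ≈ 28.8 + j27.8 Ω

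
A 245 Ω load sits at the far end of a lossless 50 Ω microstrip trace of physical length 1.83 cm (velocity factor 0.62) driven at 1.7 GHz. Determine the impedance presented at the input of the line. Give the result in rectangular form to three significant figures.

Z_in ≈ 13.4 − j27.1 Ω

λ = v/f = 0.62·c / 1.7 GHz = 0.109 m
βl = 2π·l/λ = 2π × 0.167 = 60.2°
tan(βl) = tan(60.2°) = 1.75
Z_in = Z_0·(Z_L + jZ_0·tanβl)/(Z_0 + jZ_L·tanβl)
     = 50·(245 + j87.4)/(50 + j428)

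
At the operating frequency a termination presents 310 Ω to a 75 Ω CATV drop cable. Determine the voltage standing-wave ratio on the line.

VSWR ≈ 4.13

For a purely resistive load, VSWR = R_L/Z_0 or Z_0/R_L (whichever > 1) = 310/75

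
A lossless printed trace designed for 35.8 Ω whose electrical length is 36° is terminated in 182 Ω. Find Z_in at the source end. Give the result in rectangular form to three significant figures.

Z_in ≈ 19 − j44.1 Ω

tan(βl) = tan(36°) = 0.727
Z_in = Z_0·(Z_L + jZ_0·tanβl)/(Z_0 + jZ_L·tanβl)
     = 35.8·(182 + j26)/(35.8 + j132)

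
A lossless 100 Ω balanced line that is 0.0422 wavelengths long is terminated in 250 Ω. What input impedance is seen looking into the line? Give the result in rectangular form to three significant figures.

βl = 2π × 0.0422 = 15.2°
tan(βl) = tan(15.2°) = 0.272
Z_in = Z_0·(Z_L + jZ_0·tanβl)/(Z_0 + jZ_L·tanβl)
     = 100·(250 + j27.2)/(100 + j67.9)

Z_in ≈ 184 − j97.6 Ω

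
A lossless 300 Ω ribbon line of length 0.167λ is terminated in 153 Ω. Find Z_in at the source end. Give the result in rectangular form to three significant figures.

Z_in ≈ 345 + j216 Ω

βl = 2π × 0.167 = 60.1°
tan(βl) = tan(60.1°) = 1.74
Z_in = Z_0·(Z_L + jZ_0·tanβl)/(Z_0 + jZ_L·tanβl)
     = 300·(153 + j522)/(300 + j266)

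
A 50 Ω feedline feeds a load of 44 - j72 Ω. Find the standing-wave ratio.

Γ = (Z_L − Z_0)/(Z_L + Z_0) = (-6 − j72)/(94 − j72)
|Γ| = 72.2/118 = 0.61
VSWR = (1 + |Γ|)/(1 − |Γ|) = 1.61/0.39

VSWR ≈ 4.13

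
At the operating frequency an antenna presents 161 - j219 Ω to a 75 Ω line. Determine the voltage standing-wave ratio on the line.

VSWR ≈ 6.43

Γ = (Z_L − Z_0)/(Z_L + Z_0) = (86 − j219)/(236 − j219)
|Γ| = 235/322 = 0.731
VSWR = (1 + |Γ|)/(1 − |Γ|) = 1.73/0.269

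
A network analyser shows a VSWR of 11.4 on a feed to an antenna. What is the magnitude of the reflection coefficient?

|Γ| ≈ 0.839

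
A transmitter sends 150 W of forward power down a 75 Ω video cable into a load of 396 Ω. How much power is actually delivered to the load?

P_delivered ≈ 80.3 W

Γ = (396 − 75)/(396 + 75) = 0.682
|Γ|² = 0.464
P_refl = |Γ|²·P_inc = 69.7 W, P_del = (1 − |Γ|²)·P_inc = 80.3 W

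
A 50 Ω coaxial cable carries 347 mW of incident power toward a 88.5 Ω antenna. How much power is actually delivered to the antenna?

P_delivered ≈ 320 mW

Γ = (88.5 − 50)/(88.5 + 50) = 0.278
|Γ|² = 0.0773
P_refl = |Γ|²·P_inc = 26.8 mW, P_del = (1 − |Γ|²)·P_inc = 320 mW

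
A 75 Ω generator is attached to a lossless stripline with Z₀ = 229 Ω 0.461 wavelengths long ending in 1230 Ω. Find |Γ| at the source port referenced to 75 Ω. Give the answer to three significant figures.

βl = 2π × 0.461 = 166°
tan(βl) = -0.25
Z_in = Z_0·(Z_L + jZ_0·tanβl)/(Z_0 + jZ_L·tanβl) = 466 + j569 Ω
Γ_s = (Z_in − Z_s)/(Z_in + Z_s) = (391 + j569)/(541 + j569), |Γ_s| = 0.879

|Γ| ≈ 0.879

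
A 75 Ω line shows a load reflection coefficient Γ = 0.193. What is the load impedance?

Z_L = Z_0·(1 + Γ)/(1 − Γ) = 75·(1.19)/(0.807)

Z_L ≈ 111 Ω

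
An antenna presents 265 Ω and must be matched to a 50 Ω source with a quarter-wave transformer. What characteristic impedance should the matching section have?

Z_qwt ≈ 115 Ω

Z_qwt = √(Z_0·R_L) = √(50 × 265) = √13250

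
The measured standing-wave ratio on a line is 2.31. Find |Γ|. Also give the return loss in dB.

|Γ| ≈ 0.396; return loss ≈ 8.05 dB

|Γ| = (S − 1)/(S + 1) = (2.31 − 1)/(2.31 + 1) = 1.31/3.31
RL = −20·log₁₀|Γ| = −20·log₁₀(0.396)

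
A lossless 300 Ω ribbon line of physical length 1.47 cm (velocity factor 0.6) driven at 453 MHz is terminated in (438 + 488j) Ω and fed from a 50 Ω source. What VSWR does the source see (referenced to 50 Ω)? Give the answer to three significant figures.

λ = v/f = 0.6·c / 453 MHz = 0.397 m
βl = 2π·l/λ = 2π × 0.037 = 13.3°
tan(βl) = 0.237
Z_in = Z_0·(Z_L + jZ_0·tanβl)/(Z_0 + jZ_L·tanβl) = 930 + j387 Ω
Γ_s = (Z_in − Z_s)/(Z_in + Z_s) = (880 + j387)/(980 + j387), |Γ_s| = 0.912
VSWR = (1 + |Γ_s|)/(1 − |Γ_s|)

VSWR ≈ 21.8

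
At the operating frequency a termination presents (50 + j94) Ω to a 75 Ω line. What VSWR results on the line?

Γ = (Z_L − Z_0)/(Z_L + Z_0) = (-25 + j94)/(125 + j94)
|Γ| = 97.3/156 = 0.622
VSWR = (1 + |Γ|)/(1 − |Γ|) = 1.62/0.378

VSWR ≈ 4.29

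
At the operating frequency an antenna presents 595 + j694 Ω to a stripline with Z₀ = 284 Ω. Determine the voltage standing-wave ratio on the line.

VSWR ≈ 5.23

Γ = (Z_L − Z_0)/(Z_L + Z_0) = (311 + j694)/(879 + j694)
|Γ| = 760/1120 = 0.679
VSWR = (1 + |Γ|)/(1 − |Γ|) = 1.68/0.321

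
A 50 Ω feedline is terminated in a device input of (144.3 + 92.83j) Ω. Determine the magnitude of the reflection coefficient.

|Γ| ≈ 0.615

Γ = (Z_L − Z_0)/(Z_L + Z_0) = (94.3 + j92.83)/(194.3 + j92.83)
|Γ| = 132/215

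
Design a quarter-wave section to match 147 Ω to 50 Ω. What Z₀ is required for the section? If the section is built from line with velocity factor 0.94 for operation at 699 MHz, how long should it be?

Z_qwt = √(Z_0·R_L) = √(50 × 147) = √7350
λ = 0.94·c/f = 0.403 m, so l = λ/4 = 0.101 m

Z_qwt ≈ 85.7 Ω; length ≈ 10.1 cm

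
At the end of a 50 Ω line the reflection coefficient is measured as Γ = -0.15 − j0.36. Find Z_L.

Z_L = Z_0·(1 + Γ)/(1 − Γ) = 50·(0.85 − j0.36)/(1.15 + j0.36)

Z_L ≈ 29.2 − j24.8 Ω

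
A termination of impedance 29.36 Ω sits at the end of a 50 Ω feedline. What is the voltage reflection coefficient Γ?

Γ = -0.26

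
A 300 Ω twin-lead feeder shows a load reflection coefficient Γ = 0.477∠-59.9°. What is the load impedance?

Z_L ≈ 309 − j331 Ω

Z_L = Z_0·(1 + Γ)/(1 − Γ) = 300·(1.24 − j0.413)/(0.761 + j0.413)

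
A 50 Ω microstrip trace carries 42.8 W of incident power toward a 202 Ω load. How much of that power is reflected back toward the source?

P_reflected ≈ 15.6 W

Γ = (202 − 50)/(202 + 50) = 0.603
|Γ|² = 0.364
P_refl = |Γ|²·P_inc = 15.6 W, P_del = (1 − |Γ|²)·P_inc = 27.2 W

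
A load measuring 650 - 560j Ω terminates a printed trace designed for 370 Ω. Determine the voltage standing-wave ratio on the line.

VSWR ≈ 3.33

Γ = (Z_L − Z_0)/(Z_L + Z_0) = (280 − j560)/(1020 − j560)
|Γ| = 626/1160 = 0.538
VSWR = (1 + |Γ|)/(1 − |Γ|) = 1.54/0.462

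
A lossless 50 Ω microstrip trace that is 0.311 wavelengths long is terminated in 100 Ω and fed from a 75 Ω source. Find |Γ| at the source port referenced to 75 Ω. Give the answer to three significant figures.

|Γ| ≈ 0.474

βl = 2π × 0.311 = 112°
tan(βl) = -2.48
Z_in = Z_0·(Z_L + jZ_0·tanβl)/(Z_0 + jZ_L·tanβl) = 27.9 + j14.5 Ω
Γ_s = (Z_in − Z_s)/(Z_in + Z_s) = (-47.1 + j14.5)/(103 + j14.5), |Γ_s| = 0.474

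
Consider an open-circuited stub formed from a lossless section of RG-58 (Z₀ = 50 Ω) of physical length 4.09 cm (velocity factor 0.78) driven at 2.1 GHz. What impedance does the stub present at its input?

λ = v/f = 0.78·c / 2.1 GHz = 0.111 m
βl = 2π·l/λ = 2π × 0.367 = 132°
tan(βl) = -1.11
For an open-circuited stub, Z_in = −jZ_0·cot(βl) = −jZ_0/tan(βl)

Z_in ≈ +j45.2 Ω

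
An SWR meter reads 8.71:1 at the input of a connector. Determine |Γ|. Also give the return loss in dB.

|Γ| ≈ 0.794; return loss ≈ 2 dB

|Γ| = (S − 1)/(S + 1) = (8.71 − 1)/(8.71 + 1) = 7.71/9.71
RL = −20·log₁₀|Γ| = −20·log₁₀(0.794)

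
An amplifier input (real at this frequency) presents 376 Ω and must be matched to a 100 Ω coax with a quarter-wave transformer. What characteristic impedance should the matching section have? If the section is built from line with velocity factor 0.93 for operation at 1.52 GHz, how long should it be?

Z_qwt ≈ 194 Ω; length ≈ 4.59 cm

Z_qwt = √(Z_0·R_L) = √(100 × 376) = √37600
λ = 0.93·c/f = 0.184 m, so l = λ/4 = 0.0459 m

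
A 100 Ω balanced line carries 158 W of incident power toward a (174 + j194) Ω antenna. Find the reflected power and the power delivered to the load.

|Γ| = |(74 + j194)/(274 + j194)| = 0.618
|Γ|² = 0.382
P_refl = |Γ|²·P_inc = 60.4 W, P_del = (1 − |Γ|²)·P_inc = 97.6 W

P_reflected ≈ 60.4 W; P_delivered ≈ 97.6 W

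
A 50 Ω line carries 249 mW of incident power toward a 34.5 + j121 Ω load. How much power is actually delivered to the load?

P_delivered ≈ 78.9 mW

|Γ| = |(-15.5 + j121)/(84.5 + j121)| = 0.827
|Γ|² = 0.683
P_refl = |Γ|²·P_inc = 170 mW, P_del = (1 − |Γ|²)·P_inc = 78.9 mW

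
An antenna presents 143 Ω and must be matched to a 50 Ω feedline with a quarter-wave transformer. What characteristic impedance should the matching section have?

Z_qwt ≈ 84.6 Ω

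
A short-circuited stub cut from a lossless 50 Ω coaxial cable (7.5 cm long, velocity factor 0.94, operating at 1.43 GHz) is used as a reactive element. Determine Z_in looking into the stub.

λ = v/f = 0.94·c / 1.43 GHz = 0.197 m
βl = 2π·l/λ = 2π × 0.38 = 137°
tan(βl) = -0.935
For a short-circuited stub, Z_in = jZ_0·tan(βl)

Z_in ≈ −j46.8 Ω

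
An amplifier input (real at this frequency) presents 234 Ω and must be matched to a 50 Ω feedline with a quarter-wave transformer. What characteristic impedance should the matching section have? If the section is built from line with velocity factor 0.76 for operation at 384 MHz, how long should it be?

Z_qwt ≈ 108 Ω; length ≈ 14.8 cm

Z_qwt = √(Z_0·R_L) = √(50 × 234) = √11700
λ = 0.76·c/f = 0.594 m, so l = λ/4 = 0.148 m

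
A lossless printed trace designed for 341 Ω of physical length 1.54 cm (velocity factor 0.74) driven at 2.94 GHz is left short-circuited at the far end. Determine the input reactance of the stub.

X_in ≈ 1150 Ω (inductive)

λ = v/f = 0.74·c / 2.94 GHz = 0.0755 m
βl = 2π·l/λ = 2π × 0.204 = 73.4°
tan(βl) = 3.36
For a short-circuited stub, Z_in = jZ_0·tan(βl)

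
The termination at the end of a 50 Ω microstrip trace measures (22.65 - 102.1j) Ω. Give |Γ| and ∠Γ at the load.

Γ ≈ 0.844 ∠ -50.4°

Γ = (Z_L − Z_0)/(Z_L + Z_0) = (-27.35 − j102.1)/(72.65 − j102.1)
|Γ| = 106/125 = 0.844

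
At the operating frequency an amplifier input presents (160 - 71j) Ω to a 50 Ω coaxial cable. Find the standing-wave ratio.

VSWR ≈ 3.89

Γ = (Z_L − Z_0)/(Z_L + Z_0) = (110 − j71)/(210 − j71)
|Γ| = 131/222 = 0.591
VSWR = (1 + |Γ|)/(1 − |Γ|) = 1.59/0.409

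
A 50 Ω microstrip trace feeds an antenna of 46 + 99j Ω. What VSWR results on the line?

VSWR ≈ 6.1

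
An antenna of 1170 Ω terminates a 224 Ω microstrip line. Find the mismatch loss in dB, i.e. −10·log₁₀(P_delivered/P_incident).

Γ = (1170 − 224)/(1170 + 224) = 0.679
|Γ|² = 0.461, so P_del/P_inc = 1 − |Γ|² = 0.539
ML = −10·log₁₀(1 − |Γ|²)

mismatch loss ≈ 2.68 dB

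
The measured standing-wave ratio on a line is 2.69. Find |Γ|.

|Γ| = (S − 1)/(S + 1) = (2.69 − 1)/(2.69 + 1) = 1.69/3.69

|Γ| ≈ 0.458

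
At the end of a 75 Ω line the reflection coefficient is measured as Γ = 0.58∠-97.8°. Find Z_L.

Z_L ≈ 33.3 − j57.7 Ω

Z_L = Z_0·(1 + Γ)/(1 − Γ) = 75·(0.921 − j0.575)/(1.08 + j0.575)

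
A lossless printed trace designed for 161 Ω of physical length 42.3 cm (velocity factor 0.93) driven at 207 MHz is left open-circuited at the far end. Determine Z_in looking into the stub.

Z_in ≈ +j68.3 Ω

λ = v/f = 0.93·c / 207 MHz = 1.35 m
βl = 2π·l/λ = 2π × 0.314 = 113°
tan(βl) = -2.36
For an open-circuited stub, Z_in = −jZ_0·cot(βl) = −jZ_0/tan(βl)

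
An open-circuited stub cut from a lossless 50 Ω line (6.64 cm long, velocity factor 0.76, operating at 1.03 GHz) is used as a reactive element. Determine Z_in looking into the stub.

λ = v/f = 0.76·c / 1.03 GHz = 0.221 m
βl = 2π·l/λ = 2π × 0.3 = 108°
tan(βl) = -3.08
For an open-circuited stub, Z_in = −jZ_0·cot(βl) = −jZ_0/tan(βl)

Z_in ≈ +j16.2 Ω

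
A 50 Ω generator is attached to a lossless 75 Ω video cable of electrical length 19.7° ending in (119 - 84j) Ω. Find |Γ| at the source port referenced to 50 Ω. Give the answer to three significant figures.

|Γ| ≈ 0.515

tan(βl) = 0.358
Z_in = Z_0·(Z_L + jZ_0·tanβl)/(Z_0 + jZ_L·tanβl) = 58.7 − j64.6 Ω
Γ_s = (Z_in − Z_s)/(Z_in + Z_s) = (8.74 − j64.6)/(109 − j64.6), |Γ_s| = 0.515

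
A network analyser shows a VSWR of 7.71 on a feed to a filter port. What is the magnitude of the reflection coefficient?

|Γ| ≈ 0.77

|Γ| = (S − 1)/(S + 1) = (7.71 − 1)/(7.71 + 1) = 6.71/8.71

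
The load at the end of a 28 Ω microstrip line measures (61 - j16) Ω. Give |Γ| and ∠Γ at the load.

Γ ≈ 0.406 ∠ -15.7°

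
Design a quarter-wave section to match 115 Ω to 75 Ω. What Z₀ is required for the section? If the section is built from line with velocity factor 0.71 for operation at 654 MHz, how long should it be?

Z_qwt = √(Z_0·R_L) = √(75 × 115) = √8625
λ = 0.71·c/f = 0.326 m, so l = λ/4 = 0.0814 m

Z_qwt ≈ 92.9 Ω; length ≈ 8.14 cm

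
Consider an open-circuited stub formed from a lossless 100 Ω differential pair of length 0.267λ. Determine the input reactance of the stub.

X_in ≈ 10.7 Ω (inductive)

βl = 2π × 0.267 = 96.1°
tan(βl) = -9.33
For an open-circuited stub, Z_in = −jZ_0·cot(βl) = −jZ_0/tan(βl)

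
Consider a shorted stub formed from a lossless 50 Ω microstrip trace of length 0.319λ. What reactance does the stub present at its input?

X_in ≈ -108 Ω (capacitive)

βl = 2π × 0.319 = 115°
tan(βl) = -2.16
For a shorted stub, Z_in = jZ_0·tan(βl)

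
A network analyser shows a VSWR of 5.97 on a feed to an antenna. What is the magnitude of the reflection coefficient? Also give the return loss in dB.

|Γ| ≈ 0.713; return loss ≈ 2.94 dB

|Γ| = (S − 1)/(S + 1) = (5.97 − 1)/(5.97 + 1) = 4.97/6.97
RL = −20·log₁₀|Γ| = −20·log₁₀(0.713)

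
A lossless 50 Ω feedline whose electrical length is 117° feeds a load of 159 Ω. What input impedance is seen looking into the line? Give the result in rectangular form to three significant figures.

Z_in ≈ 19.3 + j22.4 Ω

tan(βl) = tan(117°) = -1.96
Z_in = Z_0·(Z_L + jZ_0·tanβl)/(Z_0 + jZ_L·tanβl)
     = 50·(159 − j98.1)/(50 − j312)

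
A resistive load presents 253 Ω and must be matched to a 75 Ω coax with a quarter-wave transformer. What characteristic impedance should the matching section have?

Z_qwt = √(Z_0·R_L) = √(75 × 253) = √18980

Z_qwt ≈ 138 Ω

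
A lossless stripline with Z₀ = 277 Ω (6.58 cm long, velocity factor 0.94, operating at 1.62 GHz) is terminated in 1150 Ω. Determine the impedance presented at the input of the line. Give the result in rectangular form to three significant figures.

λ = v/f = 0.94·c / 1.62 GHz = 0.174 m
βl = 2π·l/λ = 2π × 0.378 = 136°
tan(βl) = tan(136°) = -0.963
Z_in = Z_0·(Z_L + jZ_0·tanβl)/(Z_0 + jZ_L·tanβl)
     = 277·(1150 − j267)/(277 − j1110)

Z_in ≈ 131 + j255 Ω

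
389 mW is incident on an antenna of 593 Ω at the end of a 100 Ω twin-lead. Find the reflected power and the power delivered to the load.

Γ = (593 − 100)/(593 + 100) = 0.711
|Γ|² = 0.506
P_refl = |Γ|²·P_inc = 197 mW, P_del = (1 − |Γ|²)·P_inc = 192 mW

P_reflected ≈ 197 mW; P_delivered ≈ 192 mW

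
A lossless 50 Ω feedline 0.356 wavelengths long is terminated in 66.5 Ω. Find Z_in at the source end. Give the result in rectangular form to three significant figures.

βl = 2π × 0.356 = 128°
tan(βl) = tan(128°) = -1.27
Z_in = Z_0·(Z_L + jZ_0·tanβl)/(Z_0 + jZ_L·tanβl)
     = 50·(66.5 − j63.6)/(50 − j84.6)

Z_in ≈ 45.1 + j12.7 Ω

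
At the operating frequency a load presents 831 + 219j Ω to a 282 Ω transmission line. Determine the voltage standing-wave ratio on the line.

VSWR ≈ 3.18

Γ = (Z_L − Z_0)/(Z_L + Z_0) = (549 + j219)/(1113 + j219)
|Γ| = 591/1130 = 0.521
VSWR = (1 + |Γ|)/(1 − |Γ|) = 1.52/0.479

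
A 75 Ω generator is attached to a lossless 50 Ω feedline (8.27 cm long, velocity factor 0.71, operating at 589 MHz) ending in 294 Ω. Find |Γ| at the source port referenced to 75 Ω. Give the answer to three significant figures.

|Γ| ≈ 0.795

λ = v/f = 0.71·c / 589 MHz = 0.362 m
βl = 2π·l/λ = 2π × 0.229 = 82.3°
tan(βl) = 7.42
Z_in = Z_0·(Z_L + jZ_0·tanβl)/(Z_0 + jZ_L·tanβl) = 8.65 − j6.54 Ω
Γ_s = (Z_in − Z_s)/(Z_in + Z_s) = (-66.3 − j6.54)/(83.7 − j6.54), |Γ_s| = 0.795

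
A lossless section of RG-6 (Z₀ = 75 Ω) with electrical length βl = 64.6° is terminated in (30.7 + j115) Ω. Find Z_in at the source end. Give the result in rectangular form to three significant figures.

Z_in ≈ 29.2 − j111 Ω

tan(βl) = tan(64.6°) = 2.11
Z_in = Z_0·(Z_L + jZ_0·tanβl)/(Z_0 + jZ_L·tanβl)
     = 75·(30.7 + j273)/(-167 + j64.7)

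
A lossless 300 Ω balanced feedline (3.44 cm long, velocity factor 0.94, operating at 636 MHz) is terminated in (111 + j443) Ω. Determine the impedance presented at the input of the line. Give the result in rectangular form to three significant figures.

λ = v/f = 0.94·c / 636 MHz = 0.443 m
βl = 2π·l/λ = 2π × 0.0776 = 27.9°
tan(βl) = tan(27.9°) = 0.53
Z_in = Z_0·(Z_L + jZ_0·tanβl)/(Z_0 + jZ_L·tanβl)
     = 300·(111 + j602)/(65.1 + j58.8)

Z_in ≈ 1660 + j1270 Ω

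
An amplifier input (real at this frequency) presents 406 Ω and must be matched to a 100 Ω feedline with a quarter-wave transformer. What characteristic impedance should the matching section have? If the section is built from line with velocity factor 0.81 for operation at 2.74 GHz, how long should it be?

Z_qwt = √(Z_0·R_L) = √(100 × 406) = √40600
λ = 0.81·c/f = 0.0887 m, so l = λ/4 = 0.0222 m

Z_qwt ≈ 201 Ω; length ≈ 2.22 cm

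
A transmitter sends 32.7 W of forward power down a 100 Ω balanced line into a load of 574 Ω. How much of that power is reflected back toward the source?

Γ = (574 − 100)/(574 + 100) = 0.703
|Γ|² = 0.495
P_refl = |Γ|²·P_inc = 16.2 W, P_del = (1 − |Γ|²)·P_inc = 16.5 W

P_reflected ≈ 16.2 W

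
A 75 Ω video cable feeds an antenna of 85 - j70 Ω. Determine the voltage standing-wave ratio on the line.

Γ = (Z_L − Z_0)/(Z_L + Z_0) = (10 − j70)/(160 − j70)
|Γ| = 70.7/175 = 0.405
VSWR = (1 + |Γ|)/(1 − |Γ|) = 1.4/0.595

VSWR ≈ 2.36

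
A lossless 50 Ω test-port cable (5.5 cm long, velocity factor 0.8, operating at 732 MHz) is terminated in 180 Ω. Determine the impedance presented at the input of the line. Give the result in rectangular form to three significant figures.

λ = v/f = 0.8·c / 732 MHz = 0.328 m
βl = 2π·l/λ = 2π × 0.168 = 60.4°
tan(βl) = tan(60.4°) = 1.76
Z_in = Z_0·(Z_L + jZ_0·tanβl)/(Z_0 + jZ_L·tanβl)
     = 50·(180 + j88)/(50 + j317)

Z_in ≈ 17.9 − j25.6 Ω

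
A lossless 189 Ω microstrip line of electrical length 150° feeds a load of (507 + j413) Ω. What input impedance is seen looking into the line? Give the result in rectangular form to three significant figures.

tan(βl) = tan(150°) = -0.577
Z_in = Z_0·(Z_L + jZ_0·tanβl)/(Z_0 + jZ_L·tanβl)
     = 189·(507 + j304)/(427 − j293)

Z_in ≈ 90 + j196 Ω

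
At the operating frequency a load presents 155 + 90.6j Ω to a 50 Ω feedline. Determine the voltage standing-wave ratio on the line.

Γ = (Z_L − Z_0)/(Z_L + Z_0) = (105 + j90.6)/(205 + j90.6)
|Γ| = 139/224 = 0.619
VSWR = (1 + |Γ|)/(1 − |Γ|) = 1.62/0.381

VSWR ≈ 4.25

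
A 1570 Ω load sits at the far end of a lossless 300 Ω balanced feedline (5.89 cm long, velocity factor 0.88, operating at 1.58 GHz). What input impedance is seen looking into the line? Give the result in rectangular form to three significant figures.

Z_in ≈ 87.8 + j213 Ω

λ = v/f = 0.88·c / 1.58 GHz = 0.167 m
βl = 2π·l/λ = 2π × 0.353 = 127°
tan(βl) = tan(127°) = -1.33
Z_in = Z_0·(Z_L + jZ_0·tanβl)/(Z_0 + jZ_L·tanβl)
     = 300·(1570 − j400)/(300 − j2090)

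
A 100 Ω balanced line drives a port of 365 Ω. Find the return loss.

RL ≈ 4.88 dB

Γ = (365 − 100)/(365 + 100) = 0.57
RL = −20·log₁₀|Γ| = −20·log₁₀(0.57)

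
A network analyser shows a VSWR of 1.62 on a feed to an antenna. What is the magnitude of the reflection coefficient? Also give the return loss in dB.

|Γ| ≈ 0.237; return loss ≈ 12.5 dB

|Γ| = (S − 1)/(S + 1) = (1.62 − 1)/(1.62 + 1) = 0.62/2.62
RL = −20·log₁₀|Γ| = −20·log₁₀(0.237)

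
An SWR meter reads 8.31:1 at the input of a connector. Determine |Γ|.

|Γ| = (S − 1)/(S + 1) = (8.31 − 1)/(8.31 + 1) = 7.31/9.31

|Γ| ≈ 0.785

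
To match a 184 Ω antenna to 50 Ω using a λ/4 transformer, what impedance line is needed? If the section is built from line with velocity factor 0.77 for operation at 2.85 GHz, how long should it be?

Z_qwt ≈ 95.9 Ω; length ≈ 2.03 cm

Z_qwt = √(Z_0·R_L) = √(50 × 184) = √9200
λ = 0.77·c/f = 0.0811 m, so l = λ/4 = 0.0203 m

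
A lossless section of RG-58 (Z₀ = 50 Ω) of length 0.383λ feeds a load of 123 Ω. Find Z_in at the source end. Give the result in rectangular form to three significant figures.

Z_in ≈ 37.6 + j38.4 Ω

βl = 2π × 0.383 = 138°
tan(βl) = tan(138°) = -0.904
Z_in = Z_0·(Z_L + jZ_0·tanβl)/(Z_0 + jZ_L·tanβl)
     = 50·(123 − j45.2)/(50 − j111)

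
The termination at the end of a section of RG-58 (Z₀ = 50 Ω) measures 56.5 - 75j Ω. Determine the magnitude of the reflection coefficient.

|Γ| ≈ 0.578

Γ = (Z_L − Z_0)/(Z_L + Z_0) = (6.5 − j75)/(106.5 − j75)
|Γ| = 75.3/130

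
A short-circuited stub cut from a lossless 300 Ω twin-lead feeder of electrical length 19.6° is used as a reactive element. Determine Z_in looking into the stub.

Z_in ≈ +j107 Ω

tan(βl) = 0.356
For a short-circuited stub, Z_in = jZ_0·tan(βl)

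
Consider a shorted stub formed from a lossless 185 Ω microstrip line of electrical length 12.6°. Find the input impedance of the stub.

Z_in ≈ +j41.4 Ω

tan(βl) = 0.224
For a shorted stub, Z_in = jZ_0·tan(βl)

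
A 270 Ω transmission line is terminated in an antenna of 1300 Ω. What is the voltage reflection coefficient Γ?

Γ = 0.656

Γ = (Z_L − Z_0)/(Z_L + Z_0) = (1300 − 270)/(1300 + 270) = 1030/1570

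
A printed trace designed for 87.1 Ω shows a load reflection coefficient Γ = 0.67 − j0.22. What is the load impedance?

Z_L = Z_0·(1 + Γ)/(1 − Γ) = 87.1·(1.67 − j0.22)/(0.33 + j0.22)

Z_L ≈ 278 − j244 Ω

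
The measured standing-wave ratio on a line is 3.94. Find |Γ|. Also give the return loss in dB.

|Γ| = (S − 1)/(S + 1) = (3.94 − 1)/(3.94 + 1) = 2.94/4.94
RL = −20·log₁₀|Γ| = −20·log₁₀(0.595)

|Γ| ≈ 0.595; return loss ≈ 4.51 dB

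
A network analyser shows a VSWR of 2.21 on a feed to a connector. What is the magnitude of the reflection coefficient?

|Γ| ≈ 0.377

|Γ| = (S − 1)/(S + 1) = (2.21 − 1)/(2.21 + 1) = 1.21/3.21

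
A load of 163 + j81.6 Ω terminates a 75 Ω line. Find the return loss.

Γ = (88 + j81.6)/(238 + j81.6), |Γ| = 0.477
RL = −20·log₁₀|Γ| = −20·log₁₀(0.477)

RL ≈ 6.43 dB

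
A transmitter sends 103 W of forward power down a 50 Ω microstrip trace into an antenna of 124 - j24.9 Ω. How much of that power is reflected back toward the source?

|Γ| = |(74 − j24.9)/(174 − j24.9)| = 0.444
|Γ|² = 0.197
P_refl = |Γ|²·P_inc = 20.3 W, P_del = (1 − |Γ|²)·P_inc = 82.7 W

P_reflected ≈ 20.3 W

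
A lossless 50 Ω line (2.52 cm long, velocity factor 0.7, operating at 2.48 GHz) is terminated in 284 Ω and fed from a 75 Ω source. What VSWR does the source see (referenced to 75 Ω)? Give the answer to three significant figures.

VSWR ≈ 8.12

λ = v/f = 0.7·c / 2.48 GHz = 0.0847 m
βl = 2π·l/λ = 2π × 0.298 = 107°
tan(βl) = -3.24
Z_in = Z_0·(Z_L + jZ_0·tanβl)/(Z_0 + jZ_L·tanβl) = 9.61 + j14.9 Ω
Γ_s = (Z_in − Z_s)/(Z_in + Z_s) = (-65.4 + j14.9)/(84.6 + j14.9), |Γ_s| = 0.781
VSWR = (1 + |Γ_s|)/(1 − |Γ_s|)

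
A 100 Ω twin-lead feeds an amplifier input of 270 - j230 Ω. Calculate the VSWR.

VSWR ≈ 4.82

Γ = (Z_L − Z_0)/(Z_L + Z_0) = (170 − j230)/(370 − j230)
|Γ| = 286/436 = 0.656
VSWR = (1 + |Γ|)/(1 − |Γ|) = 1.66/0.344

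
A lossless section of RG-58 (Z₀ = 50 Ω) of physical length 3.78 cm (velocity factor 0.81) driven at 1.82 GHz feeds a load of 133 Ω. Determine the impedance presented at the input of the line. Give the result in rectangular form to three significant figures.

Z_in ≈ 19.5 + j9.01 Ω

λ = v/f = 0.81·c / 1.82 GHz = 0.134 m
βl = 2π·l/λ = 2π × 0.283 = 102°
tan(βl) = tan(102°) = -4.74
Z_in = Z_0·(Z_L + jZ_0·tanβl)/(Z_0 + jZ_L·tanβl)
     = 50·(133 − j237)/(50 − j630)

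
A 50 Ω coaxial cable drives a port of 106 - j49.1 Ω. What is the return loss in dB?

RL ≈ 6.83 dB

Γ = (56 − j49.1)/(156 − j49.1), |Γ| = 0.455
RL = −20·log₁₀|Γ| = −20·log₁₀(0.455)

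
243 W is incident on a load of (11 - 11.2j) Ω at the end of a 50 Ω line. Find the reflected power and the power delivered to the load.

P_reflected ≈ 104 W; P_delivered ≈ 139 W

|Γ| = |(-39 − j11.2)/(61 − j11.2)| = 0.654
|Γ|² = 0.428
P_refl = |Γ|²·P_inc = 104 W, P_del = (1 − |Γ|²)·P_inc = 139 W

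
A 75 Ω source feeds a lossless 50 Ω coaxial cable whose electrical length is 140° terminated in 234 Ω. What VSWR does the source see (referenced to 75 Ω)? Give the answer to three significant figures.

VSWR ≈ 4.77

tan(βl) = -0.839
Z_in = Z_0·(Z_L + jZ_0·tanβl)/(Z_0 + jZ_L·tanβl) = 24.3 + j53.4 Ω
Γ_s = (Z_in − Z_s)/(Z_in + Z_s) = (-50.7 + j53.4)/(99.3 + j53.4), |Γ_s| = 0.653
VSWR = (1 + |Γ_s|)/(1 − |Γ_s|)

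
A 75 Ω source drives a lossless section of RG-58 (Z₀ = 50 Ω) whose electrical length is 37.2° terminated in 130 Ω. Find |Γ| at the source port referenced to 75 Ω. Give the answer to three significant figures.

tan(βl) = 0.759
Z_in = Z_0·(Z_L + jZ_0·tanβl)/(Z_0 + jZ_L·tanβl) = 41.9 − j44.7 Ω
Γ_s = (Z_in − Z_s)/(Z_in + Z_s) = (-33.1 − j44.7)/(117 − j44.7), |Γ_s| = 0.445

|Γ| ≈ 0.445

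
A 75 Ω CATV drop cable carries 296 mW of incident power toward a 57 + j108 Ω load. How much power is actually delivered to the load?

P_delivered ≈ 174 mW

|Γ| = |(-18 + j108)/(132 + j108)| = 0.642
|Γ|² = 0.412
P_refl = |Γ|²·P_inc = 122 mW, P_del = (1 − |Γ|²)·P_inc = 174 mW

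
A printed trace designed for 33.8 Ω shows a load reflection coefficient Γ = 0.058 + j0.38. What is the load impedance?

Z_L ≈ 27.9 + j24.9 Ω

Z_L = Z_0·(1 + Γ)/(1 − Γ) = 33.8·(1.06 + j0.38)/(0.942 − j0.38)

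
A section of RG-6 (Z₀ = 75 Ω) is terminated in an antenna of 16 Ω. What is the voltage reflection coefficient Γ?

Γ = (Z_L − Z_0)/(Z_L + Z_0) = (16 − 75)/(16 + 75) = -59/91

Γ = -0.648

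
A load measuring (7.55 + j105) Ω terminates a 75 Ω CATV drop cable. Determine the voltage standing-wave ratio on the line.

Γ = (Z_L − Z_0)/(Z_L + Z_0) = (-67.45 + j105)/(82.55 + j105)
|Γ| = 125/134 = 0.934
VSWR = (1 + |Γ|)/(1 − |Γ|) = 1.93/0.0656

VSWR ≈ 29.5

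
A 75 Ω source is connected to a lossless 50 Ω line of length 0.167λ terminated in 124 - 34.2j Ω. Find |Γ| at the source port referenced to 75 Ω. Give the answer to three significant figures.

βl = 2π × 0.167 = 60.1°
tan(βl) = 1.74
Z_in = Z_0·(Z_L + jZ_0·tanβl)/(Z_0 + jZ_L·tanβl) = 21.3 − j17.9 Ω
Γ_s = (Z_in − Z_s)/(Z_in + Z_s) = (-53.7 − j17.9)/(96.3 − j17.9), |Γ_s| = 0.578

|Γ| ≈ 0.578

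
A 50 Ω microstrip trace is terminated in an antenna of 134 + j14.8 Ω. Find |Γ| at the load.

Γ = (Z_L − Z_0)/(Z_L + Z_0) = (84 + j14.8)/(184 + j14.8)
|Γ| = 85.3/185

|Γ| ≈ 0.462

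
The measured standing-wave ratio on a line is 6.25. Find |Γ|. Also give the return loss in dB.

|Γ| ≈ 0.724; return loss ≈ 2.8 dB

|Γ| = (S − 1)/(S + 1) = (6.25 − 1)/(6.25 + 1) = 5.25/7.25
RL = −20·log₁₀|Γ| = −20·log₁₀(0.724)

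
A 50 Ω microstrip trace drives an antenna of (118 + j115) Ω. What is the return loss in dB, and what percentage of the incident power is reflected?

Γ = (68 + j115)/(168 + j115), |Γ| = 0.656
RL = −20·log₁₀(0.656) = 3.66 dB
P_refl/P_inc = |Γ|² = 0.431

RL ≈ 3.66 dB; 43.1% of incident power reflected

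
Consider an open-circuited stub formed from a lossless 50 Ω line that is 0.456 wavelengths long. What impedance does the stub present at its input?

βl = 2π × 0.456 = 164°
tan(βl) = -0.284
For an open-circuited stub, Z_in = −jZ_0·cot(βl) = −jZ_0/tan(βl)

Z_in ≈ +j176 Ω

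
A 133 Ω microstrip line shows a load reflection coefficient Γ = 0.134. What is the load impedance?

Z_L ≈ 174 Ω

Z_L = Z_0·(1 + Γ)/(1 − Γ) = 133·(1.13)/(0.866)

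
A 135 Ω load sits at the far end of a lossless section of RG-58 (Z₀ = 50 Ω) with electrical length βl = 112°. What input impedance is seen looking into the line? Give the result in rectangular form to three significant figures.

tan(βl) = tan(112°) = -2.48
Z_in = Z_0·(Z_L + jZ_0·tanβl)/(Z_0 + jZ_L·tanβl)
     = 50·(135 − j124)/(50 − j334)

Z_in ≈ 21.1 + j17 Ω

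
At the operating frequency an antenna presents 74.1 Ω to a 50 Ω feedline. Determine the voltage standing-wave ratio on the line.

VSWR ≈ 1.48

Γ = (74.1 − 50)/(74.1 + 50) = 0.194
VSWR = (1 + 0.194)/(1 − 0.194)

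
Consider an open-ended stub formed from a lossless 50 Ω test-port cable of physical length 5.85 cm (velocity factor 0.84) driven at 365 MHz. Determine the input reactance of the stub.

X_in ≈ -84.9 Ω (capacitive)

λ = v/f = 0.84·c / 365 MHz = 0.69 m
βl = 2π·l/λ = 2π × 0.0847 = 30.5°
tan(βl) = 0.589
For an open-ended stub, Z_in = −jZ_0·cot(βl) = −jZ_0/tan(βl)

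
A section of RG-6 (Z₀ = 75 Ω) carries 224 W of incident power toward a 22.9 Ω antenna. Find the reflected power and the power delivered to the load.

P_reflected ≈ 63.4 W; P_delivered ≈ 161 W

Γ = (22.9 − 75)/(22.9 + 75) = -0.532
|Γ|² = 0.283
P_refl = |Γ|²·P_inc = 63.4 W, P_del = (1 − |Γ|²)·P_inc = 161 W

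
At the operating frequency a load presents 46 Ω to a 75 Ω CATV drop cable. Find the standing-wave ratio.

Γ = (46 − 75)/(46 + 75) = -0.24
VSWR = (1 + 0.24)/(1 − 0.24)

VSWR ≈ 1.63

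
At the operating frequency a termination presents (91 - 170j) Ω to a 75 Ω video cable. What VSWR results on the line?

Γ = (Z_L − Z_0)/(Z_L + Z_0) = (16 − j170)/(166 − j170)
|Γ| = 171/238 = 0.719
VSWR = (1 + |Γ|)/(1 − |Γ|) = 1.72/0.281

VSWR ≈ 6.11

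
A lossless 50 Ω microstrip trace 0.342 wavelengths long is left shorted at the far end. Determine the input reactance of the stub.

X_in ≈ -76.6 Ω (capacitive)

βl = 2π × 0.342 = 123°
tan(βl) = -1.53
For a shorted stub, Z_in = jZ_0·tan(βl)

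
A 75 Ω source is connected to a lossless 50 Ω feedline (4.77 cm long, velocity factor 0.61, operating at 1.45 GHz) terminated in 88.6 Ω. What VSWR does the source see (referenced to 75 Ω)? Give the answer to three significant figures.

λ = v/f = 0.61·c / 1.45 GHz = 0.126 m
βl = 2π·l/λ = 2π × 0.378 = 136°
tan(βl) = -0.964
Z_in = Z_0·(Z_L + jZ_0·tanβl)/(Z_0 + jZ_L·tanβl) = 43.6 + j26.3 Ω
Γ_s = (Z_in − Z_s)/(Z_in + Z_s) = (-31.4 + j26.3)/(119 + j26.3), |Γ_s| = 0.337
VSWR = (1 + |Γ_s|)/(1 − |Γ_s|)

VSWR ≈ 2.02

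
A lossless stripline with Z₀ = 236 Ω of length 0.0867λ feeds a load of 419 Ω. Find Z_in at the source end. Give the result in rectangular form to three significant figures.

Z_in ≈ 266 − j143 Ω

βl = 2π × 0.0867 = 31.2°
tan(βl) = tan(31.2°) = 0.606
Z_in = Z_0·(Z_L + jZ_0·tanβl)/(Z_0 + jZ_L·tanβl)
     = 236·(419 + j143)/(236 + j254)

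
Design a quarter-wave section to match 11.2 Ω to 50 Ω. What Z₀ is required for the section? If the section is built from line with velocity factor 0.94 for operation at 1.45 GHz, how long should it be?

Z_qwt ≈ 23.7 Ω; length ≈ 4.86 cm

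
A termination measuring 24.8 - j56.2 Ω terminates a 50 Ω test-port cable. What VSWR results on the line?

Γ = (Z_L − Z_0)/(Z_L + Z_0) = (-25.2 − j56.2)/(74.8 − j56.2)
|Γ| = 61.6/93.6 = 0.658
VSWR = (1 + |Γ|)/(1 − |Γ|) = 1.66/0.342

VSWR ≈ 4.85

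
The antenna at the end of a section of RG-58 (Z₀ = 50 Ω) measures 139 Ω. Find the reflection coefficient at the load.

Γ = (Z_L − Z_0)/(Z_L + Z_0) = (139 − 50)/(139 + 50) = 89/189

Γ = 0.471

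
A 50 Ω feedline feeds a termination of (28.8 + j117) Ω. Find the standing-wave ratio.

Γ = (Z_L − Z_0)/(Z_L + Z_0) = (-21.2 + j117)/(78.8 + j117)
|Γ| = 119/141 = 0.843
VSWR = (1 + |Γ|)/(1 − |Γ|) = 1.84/0.157

VSWR ≈ 11.7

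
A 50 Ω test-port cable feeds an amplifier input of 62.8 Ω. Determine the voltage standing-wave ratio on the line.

Γ = (62.8 − 50)/(62.8 + 50) = 0.113
VSWR = (1 + 0.113)/(1 − 0.113)

VSWR ≈ 1.26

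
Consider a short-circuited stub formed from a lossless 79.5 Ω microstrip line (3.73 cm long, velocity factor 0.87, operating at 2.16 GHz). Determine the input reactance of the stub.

λ = v/f = 0.87·c / 2.16 GHz = 0.121 m
βl = 2π·l/λ = 2π × 0.309 = 111°
tan(βl) = -2.59
For a short-circuited stub, Z_in = jZ_0·tan(βl)

X_in ≈ -206 Ω (capacitive)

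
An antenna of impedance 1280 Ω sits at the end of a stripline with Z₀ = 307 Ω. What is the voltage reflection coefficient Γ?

Γ = 0.613

Γ = (Z_L − Z_0)/(Z_L + Z_0) = (1280 − 307)/(1280 + 307) = 973/1587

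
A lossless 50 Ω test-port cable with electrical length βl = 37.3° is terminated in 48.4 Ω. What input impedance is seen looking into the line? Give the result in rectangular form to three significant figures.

tan(βl) = tan(37.3°) = 0.762
Z_in = Z_0·(Z_L + jZ_0·tanβl)/(Z_0 + jZ_L·tanβl)
     = 50·(48.4 + j38.1)/(50 + j36.9)

Z_in ≈ 49.5 + j1.55 Ω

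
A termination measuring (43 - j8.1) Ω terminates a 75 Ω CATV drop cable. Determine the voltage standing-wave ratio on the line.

Γ = (Z_L − Z_0)/(Z_L + Z_0) = (-32 − j8.1)/(118 − j8.1)
|Γ| = 33/118 = 0.279
VSWR = (1 + |Γ|)/(1 − |Γ|) = 1.28/0.721

VSWR ≈ 1.77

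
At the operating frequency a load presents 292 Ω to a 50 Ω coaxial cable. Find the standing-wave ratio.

Γ = (292 − 50)/(292 + 50) = 0.708
VSWR = (1 + 0.708)/(1 − 0.708)

VSWR ≈ 5.84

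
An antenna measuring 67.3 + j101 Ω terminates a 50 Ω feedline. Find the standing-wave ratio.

VSWR ≈ 4.92

Γ = (Z_L − Z_0)/(Z_L + Z_0) = (17.3 + j101)/(117.3 + j101)
|Γ| = 102/155 = 0.662
VSWR = (1 + |Γ|)/(1 − |Γ|) = 1.66/0.338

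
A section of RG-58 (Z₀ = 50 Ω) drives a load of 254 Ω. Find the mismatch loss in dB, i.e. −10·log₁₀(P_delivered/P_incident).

mismatch loss ≈ 2.6 dB

Γ = (254 − 50)/(254 + 50) = 0.671
|Γ|² = 0.45, so P_del/P_inc = 1 − |Γ|² = 0.55
ML = −10·log₁₀(1 − |Γ|²)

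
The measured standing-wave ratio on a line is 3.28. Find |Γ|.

|Γ| = (S − 1)/(S + 1) = (3.28 − 1)/(3.28 + 1) = 2.28/4.28

|Γ| ≈ 0.533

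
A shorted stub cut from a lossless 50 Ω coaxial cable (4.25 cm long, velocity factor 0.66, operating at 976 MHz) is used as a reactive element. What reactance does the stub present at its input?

X_in ≈ 192 Ω (inductive)

λ = v/f = 0.66·c / 976 MHz = 0.203 m
βl = 2π·l/λ = 2π × 0.209 = 75.4°
tan(βl) = 3.84
For a shorted stub, Z_in = jZ_0·tan(βl)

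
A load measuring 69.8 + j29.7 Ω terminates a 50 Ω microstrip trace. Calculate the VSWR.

VSWR ≈ 1.81

Γ = (Z_L − Z_0)/(Z_L + Z_0) = (19.8 + j29.7)/(119.8 + j29.7)
|Γ| = 35.7/123 = 0.289
VSWR = (1 + |Γ|)/(1 − |Γ|) = 1.29/0.711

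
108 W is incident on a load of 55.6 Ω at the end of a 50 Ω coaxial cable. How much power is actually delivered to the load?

P_delivered ≈ 108 W

Γ = (55.6 − 50)/(55.6 + 50) = 0.053
|Γ|² = 0.00281
P_refl = |Γ|²·P_inc = 0.304 W, P_del = (1 − |Γ|²)·P_inc = 108 W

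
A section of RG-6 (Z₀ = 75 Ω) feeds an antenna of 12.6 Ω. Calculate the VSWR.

For a purely resistive load, VSWR = R_L/Z_0 or Z_0/R_L (whichever > 1) = 75/12.6

VSWR ≈ 5.95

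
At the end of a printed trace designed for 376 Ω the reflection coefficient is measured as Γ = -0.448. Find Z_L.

Z_L = Z_0·(1 + Γ)/(1 − Γ) = 376·(0.552)/(1.45)

Z_L ≈ 143 Ω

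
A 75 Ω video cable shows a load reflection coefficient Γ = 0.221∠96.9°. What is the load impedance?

Z_L ≈ 64.7 + j29.9 Ω

Z_L = Z_0·(1 + Γ)/(1 − Γ) = 75·(0.973 + j0.219)/(1.03 − j0.219)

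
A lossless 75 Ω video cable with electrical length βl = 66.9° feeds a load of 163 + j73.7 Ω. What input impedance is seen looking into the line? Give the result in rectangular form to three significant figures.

tan(βl) = tan(66.9°) = 2.34
Z_in = Z_0·(Z_L + jZ_0·tanβl)/(Z_0 + jZ_L·tanβl)
     = 75·(163 + j250)/(-97.8 + j382)

Z_in ≈ 38.3 − j41.8 Ω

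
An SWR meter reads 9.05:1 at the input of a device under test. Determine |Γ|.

|Γ| = (S − 1)/(S + 1) = (9.05 − 1)/(9.05 + 1) = 8.05/10.1

|Γ| ≈ 0.801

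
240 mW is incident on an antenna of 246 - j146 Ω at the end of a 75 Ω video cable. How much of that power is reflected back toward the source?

P_reflected ≈ 97.6 mW

|Γ| = |(171 − j146)/(321 − j146)| = 0.638
|Γ|² = 0.407
P_refl = |Γ|²·P_inc = 97.6 mW, P_del = (1 − |Γ|²)·P_inc = 142 mW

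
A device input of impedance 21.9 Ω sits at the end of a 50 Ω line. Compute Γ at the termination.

Γ = -0.391

Γ = (Z_L − Z_0)/(Z_L + Z_0) = (21.9 − 50)/(21.9 + 50) = -28.1/71.9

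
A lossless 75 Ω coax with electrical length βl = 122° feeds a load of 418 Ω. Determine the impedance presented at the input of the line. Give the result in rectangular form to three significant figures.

tan(βl) = tan(122°) = -1.6
Z_in = Z_0·(Z_L + jZ_0·tanβl)/(Z_0 + jZ_L·tanβl)
     = 75·(418 − j120)/(75 − j669)

Z_in ≈ 18.5 + j44.8 Ω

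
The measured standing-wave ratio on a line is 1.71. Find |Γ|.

|Γ| = (S − 1)/(S + 1) = (1.71 − 1)/(1.71 + 1) = 0.71/2.71

|Γ| ≈ 0.262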